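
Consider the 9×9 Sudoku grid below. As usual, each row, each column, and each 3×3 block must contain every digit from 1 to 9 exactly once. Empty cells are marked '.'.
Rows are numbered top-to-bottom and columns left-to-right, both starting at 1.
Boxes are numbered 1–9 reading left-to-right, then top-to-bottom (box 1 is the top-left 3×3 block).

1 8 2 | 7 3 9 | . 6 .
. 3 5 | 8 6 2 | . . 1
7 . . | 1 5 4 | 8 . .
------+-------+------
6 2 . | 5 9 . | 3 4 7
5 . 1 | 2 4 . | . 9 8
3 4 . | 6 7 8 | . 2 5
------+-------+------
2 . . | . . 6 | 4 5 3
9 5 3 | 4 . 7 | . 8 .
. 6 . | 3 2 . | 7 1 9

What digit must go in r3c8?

Row 3 already contains {1, 4, 5, 7, 8}.
Column 8 already contains {1, 2, 4, 5, 6, 8, 9}.
Its 3×3 block (box 3) already contains {1, 6, 8}.
The only value from 1–9 not eliminated is 3, so r3c8 = 3.

3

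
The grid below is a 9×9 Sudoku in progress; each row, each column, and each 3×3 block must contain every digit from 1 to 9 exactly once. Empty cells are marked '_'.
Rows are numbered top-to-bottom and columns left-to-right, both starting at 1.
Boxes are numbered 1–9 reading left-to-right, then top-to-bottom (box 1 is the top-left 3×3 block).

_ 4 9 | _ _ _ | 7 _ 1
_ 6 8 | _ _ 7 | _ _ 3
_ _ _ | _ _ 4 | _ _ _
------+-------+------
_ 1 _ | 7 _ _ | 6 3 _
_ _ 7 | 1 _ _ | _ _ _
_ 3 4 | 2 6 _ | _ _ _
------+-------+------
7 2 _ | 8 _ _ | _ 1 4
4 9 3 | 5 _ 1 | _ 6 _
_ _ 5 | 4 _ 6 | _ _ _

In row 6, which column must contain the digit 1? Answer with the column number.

Consider where 1 can go in row 6.
R6C1 is out (box 4 already has a 1).
R6C6 is out (column 6 already has a 1).
R6C8 is out (column 8 already has a 1).
R6C9 is out (column 9 already has a 1).
So the only cell in row 6 that can hold 1 is R6C7.
That is column 7.

7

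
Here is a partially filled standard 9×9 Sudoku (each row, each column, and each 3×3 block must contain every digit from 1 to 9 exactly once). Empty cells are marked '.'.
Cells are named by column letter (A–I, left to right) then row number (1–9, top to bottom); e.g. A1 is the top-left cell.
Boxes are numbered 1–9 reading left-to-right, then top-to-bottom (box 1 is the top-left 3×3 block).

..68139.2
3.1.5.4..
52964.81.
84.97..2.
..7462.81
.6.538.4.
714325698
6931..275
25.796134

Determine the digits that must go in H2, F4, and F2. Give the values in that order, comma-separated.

For H2:
  Row 2 already contains {1, 3, 4, 5}.
  Column H already contains {1, 2, 3, 4, 7, 8, 9}.
  Its 3×3 block (box 3) already contains {1, 2, 4, 8, 9}.
  The only value from 1–9 not eliminated is 6, so H2 = 6.
For F4:
  Row 4 already contains {2, 4, 7, 8, 9}.
  Column F already contains {2, 3, 5, 6, 8}.
  Its 3×3 block (box 5) already contains {2, 3, 4, 5, 6, 7, 8, 9}.
  The only value from 1–9 not eliminated is 1, so F4 = 1.
For F2:
  Consider where 9 can go in row 2.
  B2 is out (column B already has a 9).
  D2 is out (column D already has a 9).
  H2 is out (column H already has a 9).
  I2 is out (box 3 already has a 9).
  So the only cell in row 2 that can hold 9 is F2.
  So F2 = 9.

6,1,9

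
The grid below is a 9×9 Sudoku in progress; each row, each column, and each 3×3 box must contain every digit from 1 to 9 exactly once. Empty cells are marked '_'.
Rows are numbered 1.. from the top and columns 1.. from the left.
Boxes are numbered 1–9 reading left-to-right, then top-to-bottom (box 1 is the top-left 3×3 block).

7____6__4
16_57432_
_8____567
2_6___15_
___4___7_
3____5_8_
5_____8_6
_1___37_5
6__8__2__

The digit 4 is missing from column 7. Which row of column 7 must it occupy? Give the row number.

Consider where 4 can go in column 7.
row 1, column 7 is out (row 1 already has a 4).
row 5, column 7 is out (row 5 already has a 4).
So the only cell in column 7 that can hold 4 is row 6, column 7.
That is row 6.

6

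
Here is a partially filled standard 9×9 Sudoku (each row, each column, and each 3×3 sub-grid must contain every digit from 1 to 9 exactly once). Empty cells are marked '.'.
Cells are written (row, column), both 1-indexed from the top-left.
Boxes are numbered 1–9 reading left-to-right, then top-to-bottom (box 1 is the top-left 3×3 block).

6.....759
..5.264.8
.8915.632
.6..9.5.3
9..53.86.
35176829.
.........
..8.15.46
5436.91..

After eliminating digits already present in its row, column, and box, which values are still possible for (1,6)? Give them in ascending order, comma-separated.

3,4

Row 1 already contains {5, 6, 7, 9}.
Column 6 already contains {5, 6, 8, 9}.
Its 3×3 block (box 2) already contains {1, 2, 5, 6}.
Removing those from 1–9 leaves {3, 4} as the candidates for (1,6).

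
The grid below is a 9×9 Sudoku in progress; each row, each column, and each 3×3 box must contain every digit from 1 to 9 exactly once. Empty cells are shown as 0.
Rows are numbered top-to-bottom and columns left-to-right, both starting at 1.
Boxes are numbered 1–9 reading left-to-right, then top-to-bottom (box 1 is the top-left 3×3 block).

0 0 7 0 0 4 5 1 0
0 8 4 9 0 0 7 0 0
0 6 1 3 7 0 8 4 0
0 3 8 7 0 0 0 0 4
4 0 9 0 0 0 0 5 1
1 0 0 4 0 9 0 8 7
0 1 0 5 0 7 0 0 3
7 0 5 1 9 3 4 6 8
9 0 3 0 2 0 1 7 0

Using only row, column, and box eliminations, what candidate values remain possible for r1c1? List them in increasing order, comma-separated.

Row 1 already contains {1, 4, 5, 7}.
Column 1 already contains {1, 4, 7, 9}.
Its 3×3 block (box 1) already contains {1, 4, 6, 7, 8}.
Removing those from 1–9 leaves {2, 3} as the candidates for r1c1.

2,3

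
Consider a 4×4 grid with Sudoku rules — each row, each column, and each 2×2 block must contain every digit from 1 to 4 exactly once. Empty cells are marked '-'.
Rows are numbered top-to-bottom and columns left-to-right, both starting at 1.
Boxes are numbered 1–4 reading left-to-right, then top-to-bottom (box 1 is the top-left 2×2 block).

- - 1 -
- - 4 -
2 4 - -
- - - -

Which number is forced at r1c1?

Cell r1c1 itself could take any of {3, 4} by direct elimination.
Consider where 4 can go in row 1.
r1c2 is out (column 2 already has a 4).
r1c4 is out (box 2 already has a 4).
So the only cell in row 1 that can hold 4 is r1c1.
Therefore r1c1 = 4.

4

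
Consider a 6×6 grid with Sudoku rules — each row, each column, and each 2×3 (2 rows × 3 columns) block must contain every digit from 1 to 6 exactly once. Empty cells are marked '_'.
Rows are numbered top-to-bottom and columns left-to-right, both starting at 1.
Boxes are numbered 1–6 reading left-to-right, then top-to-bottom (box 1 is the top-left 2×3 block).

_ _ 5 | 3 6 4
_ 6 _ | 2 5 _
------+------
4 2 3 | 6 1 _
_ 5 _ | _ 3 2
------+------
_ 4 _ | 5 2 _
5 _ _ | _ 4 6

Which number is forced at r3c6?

5

Row 3 already contains {1, 2, 3, 4, 6}.
Column 6 already contains {2, 4, 6}.
Its 2×3 block (box 4) already contains {1, 2, 3, 6}.
The only value from 1–6 not eliminated is 5, so r3c6 = 5.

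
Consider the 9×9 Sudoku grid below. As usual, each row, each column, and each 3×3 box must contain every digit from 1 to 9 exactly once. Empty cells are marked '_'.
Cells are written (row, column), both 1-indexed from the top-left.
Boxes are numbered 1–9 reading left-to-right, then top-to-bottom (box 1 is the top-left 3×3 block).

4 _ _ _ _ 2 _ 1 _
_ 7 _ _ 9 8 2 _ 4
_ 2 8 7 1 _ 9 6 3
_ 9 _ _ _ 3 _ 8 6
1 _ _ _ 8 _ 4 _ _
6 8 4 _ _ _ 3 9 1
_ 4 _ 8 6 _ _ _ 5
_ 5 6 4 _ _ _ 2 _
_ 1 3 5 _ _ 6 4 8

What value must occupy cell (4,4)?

1

Cell (4,4) itself could take any of {1, 2} by direct elimination.
Consider where 1 can go in box 5.
(4,5) is out (column 5 already has a 1). (5,4) is out (row 5 already has a 1). (5,6) is out (row 5 already has a 1). (6,4) is out (row 6 already has a 1). The remaining empty cells in box 5 are similarly blocked.
So the only cell in box 5 that can hold 1 is (4,4).
Therefore (4,4) = 1.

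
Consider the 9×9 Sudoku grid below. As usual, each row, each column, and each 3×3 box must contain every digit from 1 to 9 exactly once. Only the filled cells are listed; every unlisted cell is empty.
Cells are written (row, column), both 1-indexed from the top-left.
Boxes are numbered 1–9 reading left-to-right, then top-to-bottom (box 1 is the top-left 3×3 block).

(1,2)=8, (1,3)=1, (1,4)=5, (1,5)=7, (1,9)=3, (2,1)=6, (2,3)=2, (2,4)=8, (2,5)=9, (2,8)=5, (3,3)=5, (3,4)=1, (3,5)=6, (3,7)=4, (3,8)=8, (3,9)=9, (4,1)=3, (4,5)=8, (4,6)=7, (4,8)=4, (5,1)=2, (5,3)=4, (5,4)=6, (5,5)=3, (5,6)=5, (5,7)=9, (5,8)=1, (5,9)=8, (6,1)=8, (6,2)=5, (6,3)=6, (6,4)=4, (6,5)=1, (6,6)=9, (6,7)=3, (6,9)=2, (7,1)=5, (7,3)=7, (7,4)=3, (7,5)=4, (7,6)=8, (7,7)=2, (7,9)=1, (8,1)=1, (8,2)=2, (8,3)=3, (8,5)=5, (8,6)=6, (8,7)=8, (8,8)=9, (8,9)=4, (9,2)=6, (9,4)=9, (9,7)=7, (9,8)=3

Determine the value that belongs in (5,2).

Row 5 already contains {1, 2, 3, 4, 5, 6, 8, 9}.
Column 2 already contains {2, 5, 6, 8}.
Its 3×3 block (box 4) already contains {2, 3, 4, 5, 6, 8}.
The only value from 1–9 not eliminated is 7, so (5,2) = 7.

7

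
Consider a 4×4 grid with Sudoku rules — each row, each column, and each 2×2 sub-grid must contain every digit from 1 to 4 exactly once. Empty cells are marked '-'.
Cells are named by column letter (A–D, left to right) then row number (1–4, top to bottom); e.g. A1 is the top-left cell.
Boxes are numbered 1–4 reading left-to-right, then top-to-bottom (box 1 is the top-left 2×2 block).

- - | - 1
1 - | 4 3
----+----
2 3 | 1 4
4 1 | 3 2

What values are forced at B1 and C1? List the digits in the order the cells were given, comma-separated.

4,2

For B1:
  Consider where 4 can go in column B.
  B2 is out (row 2 already has a 4).
  So the only cell in column B that can hold 4 is B1.
  So B1 = 4.
For C1:
  Row 1 already contains {1}.
  Column C already contains {1, 3, 4}.
  Its 2×2 block (box 2) already contains {1, 3, 4}.
  The only value from 1–4 not eliminated is 2, so C1 = 2.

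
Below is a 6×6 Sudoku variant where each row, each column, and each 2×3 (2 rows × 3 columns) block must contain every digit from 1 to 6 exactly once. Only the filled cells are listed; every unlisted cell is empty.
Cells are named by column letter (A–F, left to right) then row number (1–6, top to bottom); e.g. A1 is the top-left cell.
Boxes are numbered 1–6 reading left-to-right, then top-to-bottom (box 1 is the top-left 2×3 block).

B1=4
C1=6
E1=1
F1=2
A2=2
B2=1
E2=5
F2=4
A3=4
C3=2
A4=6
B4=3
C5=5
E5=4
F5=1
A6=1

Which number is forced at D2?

6

Cell D2 itself could take any of {3, 6} by direct elimination.
Consider where 6 can go in box 2.
D1 is out (row 1 already has a 6).
So the only cell in box 2 that can hold 6 is D2.
Therefore D2 = 6.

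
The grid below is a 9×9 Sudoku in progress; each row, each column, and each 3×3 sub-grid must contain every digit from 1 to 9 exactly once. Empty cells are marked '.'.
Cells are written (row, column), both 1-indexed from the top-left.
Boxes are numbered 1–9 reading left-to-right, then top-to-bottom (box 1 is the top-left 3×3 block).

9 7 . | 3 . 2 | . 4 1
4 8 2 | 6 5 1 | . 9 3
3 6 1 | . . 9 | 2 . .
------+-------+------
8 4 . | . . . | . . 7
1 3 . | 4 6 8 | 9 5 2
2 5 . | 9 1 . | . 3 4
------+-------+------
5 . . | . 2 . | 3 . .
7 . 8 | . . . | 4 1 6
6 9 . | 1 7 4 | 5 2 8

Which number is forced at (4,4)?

Cell (4,4) itself could take any of {2, 5} by direct elimination.
Consider where 2 can go in row 4.
(4,3) is out (column 3 already has a 2).
(4,5) is out (column 5 already has a 2).
(4,6) is out (column 6 already has a 2).
(4,7) is out (column 7 already has a 2).
(4,8) is out (column 8 already has a 2).
So the only cell in row 4 that can hold 2 is (4,4).
Therefore (4,4) = 2.

2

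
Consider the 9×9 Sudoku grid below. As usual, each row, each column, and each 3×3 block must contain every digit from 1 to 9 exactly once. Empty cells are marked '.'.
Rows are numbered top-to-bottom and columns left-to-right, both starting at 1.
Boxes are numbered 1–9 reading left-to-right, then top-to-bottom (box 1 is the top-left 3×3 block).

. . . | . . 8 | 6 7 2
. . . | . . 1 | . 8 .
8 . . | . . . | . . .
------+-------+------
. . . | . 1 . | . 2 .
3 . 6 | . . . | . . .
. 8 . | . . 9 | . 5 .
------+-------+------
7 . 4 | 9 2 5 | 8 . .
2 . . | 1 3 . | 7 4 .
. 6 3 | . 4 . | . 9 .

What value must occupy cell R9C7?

Cell R9C7 itself could take any of {1, 2, 5} by direct elimination.
Consider where 2 can go in column 7.
R2C7 is out (box 3 already has a 2).
R3C7 is out (box 3 already has a 2).
R4C7 is out (row 4 already has a 2).
R5C7 is out (box 6 already has a 2).
R6C7 is out (box 6 already has a 2).
So the only cell in column 7 that can hold 2 is R9C7.
Therefore R9C7 = 2.

2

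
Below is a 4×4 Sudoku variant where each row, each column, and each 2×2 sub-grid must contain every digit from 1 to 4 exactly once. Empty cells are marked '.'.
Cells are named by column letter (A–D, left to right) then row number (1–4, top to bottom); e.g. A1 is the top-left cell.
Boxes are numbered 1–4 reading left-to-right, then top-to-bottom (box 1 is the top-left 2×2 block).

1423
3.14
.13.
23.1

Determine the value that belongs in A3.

4

Row 3 already contains {1, 3}.
Column A already contains {1, 2, 3}.
Its 2×2 block (box 3) already contains {1, 2, 3}.
The only value from 1–4 not eliminated is 4, so A3 = 4.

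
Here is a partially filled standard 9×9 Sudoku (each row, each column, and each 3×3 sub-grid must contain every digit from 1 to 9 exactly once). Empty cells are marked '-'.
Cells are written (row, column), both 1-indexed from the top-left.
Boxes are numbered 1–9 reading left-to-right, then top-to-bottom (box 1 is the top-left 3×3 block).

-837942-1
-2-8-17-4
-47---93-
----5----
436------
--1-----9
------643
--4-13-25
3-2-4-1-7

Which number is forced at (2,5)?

3

Cell (2,5) itself could take any of {3, 6} by direct elimination.
Consider where 3 can go in row 2.
(2,1) is out (column 1 already has a 3).
(2,3) is out (column 3 already has a 3).
(2,8) is out (column 8 already has a 3).
So the only cell in row 2 that can hold 3 is (2,5).
Therefore (2,5) = 3.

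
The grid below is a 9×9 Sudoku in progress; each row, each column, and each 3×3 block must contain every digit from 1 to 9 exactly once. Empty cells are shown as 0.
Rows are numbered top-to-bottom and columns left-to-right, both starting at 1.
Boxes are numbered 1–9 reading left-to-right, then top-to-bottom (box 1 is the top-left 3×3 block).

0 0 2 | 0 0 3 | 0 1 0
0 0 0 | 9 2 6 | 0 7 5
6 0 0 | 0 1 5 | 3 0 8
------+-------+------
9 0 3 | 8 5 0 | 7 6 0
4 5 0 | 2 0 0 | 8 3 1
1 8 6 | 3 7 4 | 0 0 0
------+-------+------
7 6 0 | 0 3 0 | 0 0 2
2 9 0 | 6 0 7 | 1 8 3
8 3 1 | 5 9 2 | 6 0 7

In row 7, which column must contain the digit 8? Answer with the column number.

6

Consider where 8 can go in row 7.
R7C3 is out (box 7 already has a 8).
R7C4 is out (column 4 already has a 8).
R7C7 is out (column 7 already has a 8).
R7C8 is out (column 8 already has a 8).
So the only cell in row 7 that can hold 8 is R7C6.
That is column 6.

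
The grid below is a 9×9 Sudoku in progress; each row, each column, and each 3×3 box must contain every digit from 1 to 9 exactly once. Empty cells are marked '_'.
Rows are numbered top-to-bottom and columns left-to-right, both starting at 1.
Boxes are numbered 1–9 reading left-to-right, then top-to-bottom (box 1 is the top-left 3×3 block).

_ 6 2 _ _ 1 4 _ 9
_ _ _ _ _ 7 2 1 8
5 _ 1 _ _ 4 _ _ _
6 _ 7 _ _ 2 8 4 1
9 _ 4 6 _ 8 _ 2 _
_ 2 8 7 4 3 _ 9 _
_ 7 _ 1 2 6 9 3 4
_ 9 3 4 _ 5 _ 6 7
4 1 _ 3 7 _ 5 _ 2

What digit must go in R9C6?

Row 9 already contains {1, 2, 3, 4, 5, 7}.
Column 6 already contains {1, 2, 3, 4, 5, 6, 7, 8}.
Its 3×3 block (box 8) already contains {1, 2, 3, 4, 5, 6, 7}.
The only value from 1–9 not eliminated is 9, so R9C6 = 9.

9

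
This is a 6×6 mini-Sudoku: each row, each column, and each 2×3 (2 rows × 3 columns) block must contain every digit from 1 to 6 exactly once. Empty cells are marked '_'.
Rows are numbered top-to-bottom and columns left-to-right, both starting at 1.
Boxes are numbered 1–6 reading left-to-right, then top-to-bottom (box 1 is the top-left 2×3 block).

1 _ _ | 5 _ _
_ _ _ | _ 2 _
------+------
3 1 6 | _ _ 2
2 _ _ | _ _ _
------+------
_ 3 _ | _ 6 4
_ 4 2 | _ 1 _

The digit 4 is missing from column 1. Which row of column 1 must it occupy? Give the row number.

Consider where 4 can go in column 1.
R5C1 is out (row 5 already has a 4).
R6C1 is out (row 6 already has a 4).
So the only cell in column 1 that can hold 4 is R2C1.
That is row 2.

2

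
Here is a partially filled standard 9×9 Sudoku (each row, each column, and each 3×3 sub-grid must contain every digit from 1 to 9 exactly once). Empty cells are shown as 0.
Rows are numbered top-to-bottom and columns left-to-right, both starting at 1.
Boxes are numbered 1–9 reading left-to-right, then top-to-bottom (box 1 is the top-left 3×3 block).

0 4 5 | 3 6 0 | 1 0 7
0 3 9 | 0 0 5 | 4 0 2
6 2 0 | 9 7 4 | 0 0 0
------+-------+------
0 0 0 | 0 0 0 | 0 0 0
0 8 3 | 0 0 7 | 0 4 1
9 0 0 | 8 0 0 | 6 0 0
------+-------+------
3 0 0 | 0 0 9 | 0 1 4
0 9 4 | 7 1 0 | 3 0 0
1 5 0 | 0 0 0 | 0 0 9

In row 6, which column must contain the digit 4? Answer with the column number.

5

Consider where 4 can go in row 6.
R6C2 is out (column 2 already has a 4).
R6C3 is out (column 3 already has a 4).
R6C6 is out (column 6 already has a 4).
R6C8 is out (column 8 already has a 4).
R6C9 is out (column 9 already has a 4).
So the only cell in row 6 that can hold 4 is R6C5.
That is column 5.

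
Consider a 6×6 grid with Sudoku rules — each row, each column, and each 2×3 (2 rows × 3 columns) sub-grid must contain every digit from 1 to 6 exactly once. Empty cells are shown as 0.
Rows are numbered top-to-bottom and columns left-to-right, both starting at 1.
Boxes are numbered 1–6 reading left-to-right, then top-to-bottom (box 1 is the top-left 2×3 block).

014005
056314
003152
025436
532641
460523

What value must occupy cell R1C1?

3

Cell R1C1 itself could take any of {2, 3} by direct elimination.
Consider where 3 can go in column 1.
R2C1 is out (row 2 already has a 3).
R3C1 is out (row 3 already has a 3).
R4C1 is out (row 4 already has a 3).
So the only cell in column 1 that can hold 3 is R1C1.
Therefore R1C1 = 3.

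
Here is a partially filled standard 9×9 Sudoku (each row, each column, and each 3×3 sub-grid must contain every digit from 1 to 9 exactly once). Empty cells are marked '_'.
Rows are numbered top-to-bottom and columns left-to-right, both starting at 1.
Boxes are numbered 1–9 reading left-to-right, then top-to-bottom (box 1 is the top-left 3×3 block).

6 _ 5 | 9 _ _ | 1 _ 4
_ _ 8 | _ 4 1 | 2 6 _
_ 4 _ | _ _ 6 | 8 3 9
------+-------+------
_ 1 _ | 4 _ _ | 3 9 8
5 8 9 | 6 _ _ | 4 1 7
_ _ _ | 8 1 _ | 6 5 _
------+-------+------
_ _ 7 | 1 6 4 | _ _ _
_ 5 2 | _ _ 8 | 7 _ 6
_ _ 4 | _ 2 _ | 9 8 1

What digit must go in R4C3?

Row 4 already contains {1, 3, 4, 8, 9}.
Column 3 already contains {2, 4, 5, 7, 8, 9}.
Its 3×3 block (box 4) already contains {1, 5, 8, 9}.
The only value from 1–9 not eliminated is 6, so R4C3 = 6.

6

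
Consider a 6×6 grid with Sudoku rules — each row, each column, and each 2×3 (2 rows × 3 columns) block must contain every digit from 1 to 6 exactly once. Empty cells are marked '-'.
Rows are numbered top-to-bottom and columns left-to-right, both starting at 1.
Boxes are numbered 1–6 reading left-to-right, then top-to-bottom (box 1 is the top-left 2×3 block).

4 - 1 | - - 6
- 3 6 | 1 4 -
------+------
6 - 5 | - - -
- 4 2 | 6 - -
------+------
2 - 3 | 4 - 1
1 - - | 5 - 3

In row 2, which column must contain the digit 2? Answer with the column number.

6

Consider where 2 can go in row 2.
R2C1 is out (column 1 already has a 2).
So the only cell in row 2 that can hold 2 is R2C6.
That is column 6.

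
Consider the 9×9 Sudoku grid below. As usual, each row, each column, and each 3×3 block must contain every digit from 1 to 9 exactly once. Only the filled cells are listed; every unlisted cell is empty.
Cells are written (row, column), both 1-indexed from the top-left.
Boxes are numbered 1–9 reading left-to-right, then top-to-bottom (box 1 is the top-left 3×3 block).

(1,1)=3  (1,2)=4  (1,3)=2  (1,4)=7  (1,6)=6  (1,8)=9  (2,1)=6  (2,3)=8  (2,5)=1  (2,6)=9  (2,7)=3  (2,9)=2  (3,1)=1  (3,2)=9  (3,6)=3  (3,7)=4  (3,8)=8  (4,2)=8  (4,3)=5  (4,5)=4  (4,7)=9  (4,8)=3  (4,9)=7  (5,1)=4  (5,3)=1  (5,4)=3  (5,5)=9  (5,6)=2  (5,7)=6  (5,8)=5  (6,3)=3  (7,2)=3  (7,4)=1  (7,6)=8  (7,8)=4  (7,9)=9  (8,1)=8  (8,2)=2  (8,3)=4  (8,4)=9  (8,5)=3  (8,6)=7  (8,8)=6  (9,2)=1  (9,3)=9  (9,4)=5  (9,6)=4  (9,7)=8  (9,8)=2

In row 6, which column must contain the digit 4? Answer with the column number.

Consider where 4 can go in row 6.
(6,1) is out (column 1 already has a 4). (6,2) is out (column 2 already has a 4). (6,4) is out (box 5 already has a 4). (6,5) is out (column 5 already has a 4). The remaining empty cells in row 6 are similarly blocked.
So the only cell in row 6 that can hold 4 is (6,9).
That is column 9.

9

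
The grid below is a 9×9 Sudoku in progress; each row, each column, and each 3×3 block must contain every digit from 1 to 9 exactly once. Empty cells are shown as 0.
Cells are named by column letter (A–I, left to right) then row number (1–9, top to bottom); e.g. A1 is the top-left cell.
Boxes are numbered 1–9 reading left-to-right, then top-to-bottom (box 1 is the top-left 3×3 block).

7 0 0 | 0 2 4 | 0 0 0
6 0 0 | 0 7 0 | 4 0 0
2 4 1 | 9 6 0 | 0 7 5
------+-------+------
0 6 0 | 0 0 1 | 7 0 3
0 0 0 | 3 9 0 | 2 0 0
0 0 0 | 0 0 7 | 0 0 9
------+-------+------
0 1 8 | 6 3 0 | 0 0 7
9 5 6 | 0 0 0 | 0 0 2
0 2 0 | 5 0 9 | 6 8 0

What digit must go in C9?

Cell C9 itself could take any of {3, 4, 7} by direct elimination.
Consider where 7 can go in box 7.
A7 is out (row 7 already has a 7).
A9 is out (column A already has a 7).
So the only cell in box 7 that can hold 7 is C9.
Therefore C9 = 7.

7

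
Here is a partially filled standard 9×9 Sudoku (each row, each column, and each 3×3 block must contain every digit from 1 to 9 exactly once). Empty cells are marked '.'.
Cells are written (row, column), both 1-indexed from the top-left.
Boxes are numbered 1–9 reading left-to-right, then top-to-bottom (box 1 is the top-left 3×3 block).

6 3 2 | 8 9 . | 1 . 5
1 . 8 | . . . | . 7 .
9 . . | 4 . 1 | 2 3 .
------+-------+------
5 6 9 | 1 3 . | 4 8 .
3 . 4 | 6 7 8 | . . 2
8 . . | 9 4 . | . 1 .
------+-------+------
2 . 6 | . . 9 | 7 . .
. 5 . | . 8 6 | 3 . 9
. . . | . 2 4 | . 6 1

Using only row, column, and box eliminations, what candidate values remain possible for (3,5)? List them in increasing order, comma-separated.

Row 3 already contains {1, 2, 3, 4, 9}.
Column 5 already contains {2, 3, 4, 7, 8, 9}.
Its 3×3 block (box 2) already contains {1, 4, 8, 9}.
Removing those from 1–9 leaves {5, 6} as the candidates for (3,5).

5,6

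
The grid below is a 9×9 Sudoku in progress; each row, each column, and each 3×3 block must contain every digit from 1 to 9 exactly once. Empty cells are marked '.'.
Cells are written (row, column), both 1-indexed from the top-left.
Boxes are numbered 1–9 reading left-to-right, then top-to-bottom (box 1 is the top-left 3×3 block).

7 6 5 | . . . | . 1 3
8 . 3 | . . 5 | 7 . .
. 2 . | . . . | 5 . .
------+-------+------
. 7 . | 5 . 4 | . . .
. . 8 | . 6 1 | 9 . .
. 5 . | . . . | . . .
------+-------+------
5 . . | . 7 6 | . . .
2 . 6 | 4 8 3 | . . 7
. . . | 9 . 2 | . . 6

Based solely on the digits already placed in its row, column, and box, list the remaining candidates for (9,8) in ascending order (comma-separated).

Row 9 already contains {2, 6, 9}.
Column 8 already contains {1}.
Its 3×3 block (box 9) already contains {6, 7}.
Removing those from 1–9 leaves {3, 4, 5, 8} as the candidates for (9,8).

3,4,5,8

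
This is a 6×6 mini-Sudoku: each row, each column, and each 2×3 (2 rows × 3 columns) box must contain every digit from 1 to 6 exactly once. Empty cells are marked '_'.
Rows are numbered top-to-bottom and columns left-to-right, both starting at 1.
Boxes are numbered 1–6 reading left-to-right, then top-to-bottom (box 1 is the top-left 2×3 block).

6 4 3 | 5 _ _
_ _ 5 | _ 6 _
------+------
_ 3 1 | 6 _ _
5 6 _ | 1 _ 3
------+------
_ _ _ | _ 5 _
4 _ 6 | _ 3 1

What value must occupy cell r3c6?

5

Cell r3c6 itself could take any of {2, 4, 5} by direct elimination.
Consider where 5 can go in column 6.
r1c6 is out (row 1 already has a 5).
r2c6 is out (row 2 already has a 5).
r5c6 is out (row 5 already has a 5).
So the only cell in column 6 that can hold 5 is r3c6.
Therefore r3c6 = 5.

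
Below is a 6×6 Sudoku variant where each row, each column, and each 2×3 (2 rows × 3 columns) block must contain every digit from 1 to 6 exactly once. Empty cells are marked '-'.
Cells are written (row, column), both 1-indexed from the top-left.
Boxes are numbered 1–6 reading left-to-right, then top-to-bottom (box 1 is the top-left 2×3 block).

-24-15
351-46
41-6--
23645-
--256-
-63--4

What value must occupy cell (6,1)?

Cell (6,1) itself could take any of {1, 5} by direct elimination.
Consider where 5 can go in box 5.
(5,1) is out (row 5 already has a 5).
(5,2) is out (row 5 already has a 5).
So the only cell in box 5 that can hold 5 is (6,1).
Therefore (6,1) = 5.

5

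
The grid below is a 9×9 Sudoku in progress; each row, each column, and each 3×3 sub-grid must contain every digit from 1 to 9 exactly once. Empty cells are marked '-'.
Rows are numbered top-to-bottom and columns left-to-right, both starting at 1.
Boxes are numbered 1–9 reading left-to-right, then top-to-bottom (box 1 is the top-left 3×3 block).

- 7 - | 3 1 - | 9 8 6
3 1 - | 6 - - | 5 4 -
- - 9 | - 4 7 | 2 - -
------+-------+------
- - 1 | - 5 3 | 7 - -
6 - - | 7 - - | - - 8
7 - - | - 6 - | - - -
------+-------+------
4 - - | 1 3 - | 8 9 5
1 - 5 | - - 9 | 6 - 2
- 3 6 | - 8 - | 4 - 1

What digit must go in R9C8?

7

Row 9 already contains {1, 3, 4, 6, 8}.
Column 8 already contains {4, 8, 9}.
Its 3×3 block (box 9) already contains {1, 2, 4, 5, 6, 8, 9}.
The only value from 1–9 not eliminated is 7, so R9C8 = 7.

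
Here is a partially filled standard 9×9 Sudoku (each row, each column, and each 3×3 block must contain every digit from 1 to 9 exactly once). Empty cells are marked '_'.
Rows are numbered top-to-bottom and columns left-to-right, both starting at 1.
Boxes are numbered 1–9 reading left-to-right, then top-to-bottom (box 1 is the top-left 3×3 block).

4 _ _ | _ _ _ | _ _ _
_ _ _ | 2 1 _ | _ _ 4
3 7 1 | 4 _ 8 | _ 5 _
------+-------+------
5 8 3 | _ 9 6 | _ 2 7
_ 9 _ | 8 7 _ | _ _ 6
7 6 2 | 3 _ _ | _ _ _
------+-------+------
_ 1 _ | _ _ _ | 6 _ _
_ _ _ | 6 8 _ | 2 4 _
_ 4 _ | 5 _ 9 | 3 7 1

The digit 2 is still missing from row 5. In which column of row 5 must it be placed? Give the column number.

Consider where 2 can go in row 5.
R5C1 is out (box 4 already has a 2).
R5C3 is out (column 3 already has a 2).
R5C7 is out (column 7 already has a 2).
R5C8 is out (column 8 already has a 2).
So the only cell in row 5 that can hold 2 is R5C6.
That is column 6.

6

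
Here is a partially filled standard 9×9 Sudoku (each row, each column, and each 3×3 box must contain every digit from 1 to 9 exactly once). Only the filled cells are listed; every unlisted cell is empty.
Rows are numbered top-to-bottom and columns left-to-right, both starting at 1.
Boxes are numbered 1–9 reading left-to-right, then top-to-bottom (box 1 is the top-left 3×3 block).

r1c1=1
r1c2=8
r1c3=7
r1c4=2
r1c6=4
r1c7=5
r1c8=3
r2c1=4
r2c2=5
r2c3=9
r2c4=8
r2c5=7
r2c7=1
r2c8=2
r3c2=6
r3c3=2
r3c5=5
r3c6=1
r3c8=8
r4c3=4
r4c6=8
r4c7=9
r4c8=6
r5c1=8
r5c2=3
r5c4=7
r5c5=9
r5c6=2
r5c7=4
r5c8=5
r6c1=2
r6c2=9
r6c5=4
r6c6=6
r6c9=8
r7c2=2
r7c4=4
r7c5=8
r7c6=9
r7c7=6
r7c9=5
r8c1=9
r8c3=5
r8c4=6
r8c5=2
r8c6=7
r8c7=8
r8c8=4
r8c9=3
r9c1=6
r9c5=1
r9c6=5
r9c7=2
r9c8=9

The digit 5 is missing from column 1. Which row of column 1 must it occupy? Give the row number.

Consider where 5 can go in column 1.
r3c1 is out (row 3 already has a 5).
r7c1 is out (row 7 already has a 5).
So the only cell in column 1 that can hold 5 is r4c1.
That is row 4.

4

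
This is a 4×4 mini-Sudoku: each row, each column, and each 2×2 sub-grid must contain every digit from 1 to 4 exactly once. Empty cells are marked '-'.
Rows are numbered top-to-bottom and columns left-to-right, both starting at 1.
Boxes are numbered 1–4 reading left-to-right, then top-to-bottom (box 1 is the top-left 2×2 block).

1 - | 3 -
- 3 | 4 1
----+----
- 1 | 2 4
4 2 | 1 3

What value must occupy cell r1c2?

Row 1 already contains {1, 3}.
Column 2 already contains {1, 2, 3}.
Its 2×2 block (box 1) already contains {1, 3}.
The only value from 1–4 not eliminated is 4, so r1c2 = 4.

4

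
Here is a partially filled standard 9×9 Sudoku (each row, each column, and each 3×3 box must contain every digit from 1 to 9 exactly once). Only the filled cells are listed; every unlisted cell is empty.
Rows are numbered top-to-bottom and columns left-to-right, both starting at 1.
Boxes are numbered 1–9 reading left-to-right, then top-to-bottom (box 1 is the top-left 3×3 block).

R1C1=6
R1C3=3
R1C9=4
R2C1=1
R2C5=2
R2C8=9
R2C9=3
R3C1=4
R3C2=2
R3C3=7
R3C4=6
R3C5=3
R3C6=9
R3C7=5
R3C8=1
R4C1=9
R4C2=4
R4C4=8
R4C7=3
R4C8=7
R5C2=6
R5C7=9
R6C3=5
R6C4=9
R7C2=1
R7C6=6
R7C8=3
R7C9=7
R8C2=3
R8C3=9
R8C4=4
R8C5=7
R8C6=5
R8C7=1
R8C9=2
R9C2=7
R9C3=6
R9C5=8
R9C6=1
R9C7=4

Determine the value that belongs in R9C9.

9

Cell R9C9 itself could take any of {5, 9} by direct elimination.
Consider where 9 can go in row 9.
R9C1 is out (column 1 already has a 9).
R9C4 is out (column 4 already has a 9).
R9C8 is out (column 8 already has a 9).
So the only cell in row 9 that can hold 9 is R9C9.
Therefore R9C9 = 9.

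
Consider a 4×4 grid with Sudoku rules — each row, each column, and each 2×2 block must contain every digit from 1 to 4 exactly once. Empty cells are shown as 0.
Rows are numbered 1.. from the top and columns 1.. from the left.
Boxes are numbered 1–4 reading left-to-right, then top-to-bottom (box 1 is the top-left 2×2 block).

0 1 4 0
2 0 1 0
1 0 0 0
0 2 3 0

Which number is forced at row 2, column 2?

4

Cell row 2, column 2 itself could take any of {3, 4} by direct elimination.
Consider where 4 can go in box 1.
row 1, column 1 is out (row 1 already has a 4).
So the only cell in box 1 that can hold 4 is row 2, column 2.
Therefore row 2, column 2 = 4.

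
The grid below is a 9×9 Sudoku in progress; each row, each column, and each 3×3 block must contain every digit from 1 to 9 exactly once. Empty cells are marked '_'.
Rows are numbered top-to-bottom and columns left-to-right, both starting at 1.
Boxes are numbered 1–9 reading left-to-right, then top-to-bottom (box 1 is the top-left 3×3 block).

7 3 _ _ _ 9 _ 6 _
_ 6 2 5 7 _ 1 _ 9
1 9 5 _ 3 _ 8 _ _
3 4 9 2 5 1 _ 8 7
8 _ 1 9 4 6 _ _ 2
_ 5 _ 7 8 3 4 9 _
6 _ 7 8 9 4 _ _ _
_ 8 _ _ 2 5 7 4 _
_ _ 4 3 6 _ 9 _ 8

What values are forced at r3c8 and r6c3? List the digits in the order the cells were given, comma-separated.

For r3c8:
  Consider where 7 can go in box 3.
  r1c7 is out (row 1 already has a 7).
  r1c9 is out (row 1 already has a 7).
  r2c8 is out (row 2 already has a 7).
  r3c9 is out (column 9 already has a 7).
  So the only cell in box 3 that can hold 7 is r3c8.
  So r3c8 = 7.
For r6c3:
  Row 6 already contains {3, 4, 5, 7, 8, 9}.
  Column 3 already contains {1, 2, 4, 5, 7, 9}.
  Its 3×3 block (box 4) already contains {1, 3, 4, 5, 8, 9}.
  The only value from 1–9 not eliminated is 6, so r6c3 = 6.

7,6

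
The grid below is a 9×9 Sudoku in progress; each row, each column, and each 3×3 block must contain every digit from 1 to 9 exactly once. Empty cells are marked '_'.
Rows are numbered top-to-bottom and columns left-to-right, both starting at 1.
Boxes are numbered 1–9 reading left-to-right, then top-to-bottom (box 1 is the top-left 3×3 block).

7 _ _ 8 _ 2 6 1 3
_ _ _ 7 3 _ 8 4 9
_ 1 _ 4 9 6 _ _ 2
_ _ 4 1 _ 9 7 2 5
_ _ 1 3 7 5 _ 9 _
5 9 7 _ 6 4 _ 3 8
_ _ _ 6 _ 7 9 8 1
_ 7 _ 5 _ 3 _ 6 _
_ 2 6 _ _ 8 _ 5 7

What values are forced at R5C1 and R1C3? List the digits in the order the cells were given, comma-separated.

2,9

For R5C1:
  Consider where 2 can go in box 4.
  R4C1 is out (row 4 already has a 2).
  R4C2 is out (row 4 already has a 2).
  R5C2 is out (column 2 already has a 2).
  So the only cell in box 4 that can hold 2 is R5C1.
  So R5C1 = 2.
For R1C3:
  Consider where 9 can go in row 1.
  R1C2 is out (column 2 already has a 9).
  R1C5 is out (column 5 already has a 9).
  So the only cell in row 1 that can hold 9 is R1C3.
  So R1C3 = 9.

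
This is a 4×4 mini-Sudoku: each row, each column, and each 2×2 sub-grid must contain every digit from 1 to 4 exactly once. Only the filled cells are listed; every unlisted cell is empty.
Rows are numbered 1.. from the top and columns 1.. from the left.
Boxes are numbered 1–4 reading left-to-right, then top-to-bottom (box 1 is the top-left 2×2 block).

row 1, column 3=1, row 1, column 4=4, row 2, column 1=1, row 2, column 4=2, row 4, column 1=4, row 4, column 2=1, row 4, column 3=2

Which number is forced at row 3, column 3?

4

Cell row 3, column 3 itself could take any of {3, 4} by direct elimination.
Consider where 4 can go in row 3.
row 3, column 1 is out (column 1 already has a 4).
row 3, column 2 is out (box 3 already has a 4).
row 3, column 4 is out (column 4 already has a 4).
So the only cell in row 3 that can hold 4 is row 3, column 3.
Therefore row 3, column 3 = 4.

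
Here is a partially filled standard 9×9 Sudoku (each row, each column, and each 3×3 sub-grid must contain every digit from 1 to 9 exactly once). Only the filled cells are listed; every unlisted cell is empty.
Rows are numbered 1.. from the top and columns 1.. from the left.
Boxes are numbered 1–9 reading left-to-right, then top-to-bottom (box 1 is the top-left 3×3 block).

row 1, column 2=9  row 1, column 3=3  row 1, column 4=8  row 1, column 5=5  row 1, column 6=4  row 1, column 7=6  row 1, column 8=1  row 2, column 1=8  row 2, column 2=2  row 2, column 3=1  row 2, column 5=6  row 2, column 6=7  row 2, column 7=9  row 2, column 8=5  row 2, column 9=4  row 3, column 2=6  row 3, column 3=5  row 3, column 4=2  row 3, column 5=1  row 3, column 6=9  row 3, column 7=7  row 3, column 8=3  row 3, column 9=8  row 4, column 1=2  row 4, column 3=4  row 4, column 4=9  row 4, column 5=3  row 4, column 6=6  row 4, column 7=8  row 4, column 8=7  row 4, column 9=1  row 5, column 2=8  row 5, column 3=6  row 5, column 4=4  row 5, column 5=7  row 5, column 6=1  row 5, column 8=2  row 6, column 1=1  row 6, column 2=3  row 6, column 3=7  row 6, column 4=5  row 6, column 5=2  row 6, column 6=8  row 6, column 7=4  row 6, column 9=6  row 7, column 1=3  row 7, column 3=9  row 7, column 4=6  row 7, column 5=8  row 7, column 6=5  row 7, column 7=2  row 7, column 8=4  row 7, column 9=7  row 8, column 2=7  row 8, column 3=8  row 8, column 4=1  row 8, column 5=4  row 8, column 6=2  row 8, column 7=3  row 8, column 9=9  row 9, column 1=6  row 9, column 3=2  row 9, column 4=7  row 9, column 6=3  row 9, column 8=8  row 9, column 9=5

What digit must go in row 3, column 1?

Row 3 already contains {1, 2, 3, 5, 6, 7, 8, 9}.
Column 1 already contains {1, 2, 3, 6, 8}.
Its 3×3 block (box 1) already contains {1, 2, 3, 5, 6, 8, 9}.
The only value from 1–9 not eliminated is 4, so row 3, column 1 = 4.

4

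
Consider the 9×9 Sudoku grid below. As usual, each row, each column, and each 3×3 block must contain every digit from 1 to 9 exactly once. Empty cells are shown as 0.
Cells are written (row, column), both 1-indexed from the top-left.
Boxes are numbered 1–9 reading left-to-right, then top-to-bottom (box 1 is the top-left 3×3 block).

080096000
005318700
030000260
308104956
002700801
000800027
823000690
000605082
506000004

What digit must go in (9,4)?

Cell (9,4) itself could take any of {2, 9} by direct elimination.
Consider where 9 can go in column 4.
(1,4) is out (row 1 already has a 9).
(3,4) is out (box 2 already has a 9).
(7,4) is out (row 7 already has a 9).
So the only cell in column 4 that can hold 9 is (9,4).
Therefore (9,4) = 9.

9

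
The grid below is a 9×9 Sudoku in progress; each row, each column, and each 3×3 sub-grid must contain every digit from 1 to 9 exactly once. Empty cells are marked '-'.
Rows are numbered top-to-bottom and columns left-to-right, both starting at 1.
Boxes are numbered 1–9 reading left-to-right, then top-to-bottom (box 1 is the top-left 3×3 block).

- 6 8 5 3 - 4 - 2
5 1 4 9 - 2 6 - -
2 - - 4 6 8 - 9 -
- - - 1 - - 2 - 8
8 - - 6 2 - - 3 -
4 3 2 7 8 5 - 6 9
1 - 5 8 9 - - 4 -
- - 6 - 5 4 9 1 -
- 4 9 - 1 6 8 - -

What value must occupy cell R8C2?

8

Cell R8C2 itself could take any of {2, 7, 8} by direct elimination.
Consider where 8 can go in column 2.
R3C2 is out (row 3 already has a 8).
R4C2 is out (row 4 already has a 8).
R5C2 is out (row 5 already has a 8).
R7C2 is out (row 7 already has a 8).
So the only cell in column 2 that can hold 8 is R8C2.
Therefore R8C2 = 8.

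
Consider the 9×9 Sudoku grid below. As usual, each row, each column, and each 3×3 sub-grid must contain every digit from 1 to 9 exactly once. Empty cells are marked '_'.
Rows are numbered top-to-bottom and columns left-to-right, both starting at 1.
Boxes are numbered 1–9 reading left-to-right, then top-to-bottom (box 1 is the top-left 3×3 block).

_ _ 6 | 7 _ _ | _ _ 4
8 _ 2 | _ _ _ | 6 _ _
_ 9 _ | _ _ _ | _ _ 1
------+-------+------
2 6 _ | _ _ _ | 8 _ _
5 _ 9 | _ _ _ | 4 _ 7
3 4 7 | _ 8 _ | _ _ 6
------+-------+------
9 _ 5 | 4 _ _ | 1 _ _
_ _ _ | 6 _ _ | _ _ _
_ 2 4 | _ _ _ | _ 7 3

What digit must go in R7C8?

Cell R7C8 itself could take any of {2, 6, 8} by direct elimination.
Consider where 6 can go in row 7.
R7C2 is out (column 2 already has a 6).
R7C5 is out (box 8 already has a 6).
R7C6 is out (box 8 already has a 6).
R7C9 is out (column 9 already has a 6).
So the only cell in row 7 that can hold 6 is R7C8.
Therefore R7C8 = 6.

6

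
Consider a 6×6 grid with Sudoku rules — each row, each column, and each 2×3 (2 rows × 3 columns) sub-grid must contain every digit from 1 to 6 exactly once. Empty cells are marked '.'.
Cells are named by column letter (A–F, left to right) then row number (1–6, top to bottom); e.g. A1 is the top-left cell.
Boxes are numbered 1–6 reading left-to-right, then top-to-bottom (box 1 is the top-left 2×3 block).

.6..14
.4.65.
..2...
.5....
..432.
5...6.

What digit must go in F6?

Row 6 already contains {5, 6}.
Column F already contains {4}.
Its 2×3 block (box 6) already contains {2, 3, 6}.
The only value from 1–6 not eliminated is 1, so F6 = 1.

1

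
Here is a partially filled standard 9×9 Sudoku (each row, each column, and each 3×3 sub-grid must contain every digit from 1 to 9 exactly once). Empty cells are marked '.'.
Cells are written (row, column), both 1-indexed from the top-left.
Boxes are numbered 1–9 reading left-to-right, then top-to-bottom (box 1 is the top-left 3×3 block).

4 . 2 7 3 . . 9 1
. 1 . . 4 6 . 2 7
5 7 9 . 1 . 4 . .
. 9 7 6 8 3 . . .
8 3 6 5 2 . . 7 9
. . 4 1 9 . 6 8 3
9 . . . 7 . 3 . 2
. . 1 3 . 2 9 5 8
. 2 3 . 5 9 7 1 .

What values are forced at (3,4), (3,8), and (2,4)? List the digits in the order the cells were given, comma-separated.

For (3,4):
  Consider where 2 can go in box 2.
  (1,6) is out (row 1 already has a 2).
  (2,4) is out (row 2 already has a 2).
  (3,6) is out (column 6 already has a 2).
  So the only cell in box 2 that can hold 2 is (3,4).
  So (3,4) = 2.
For (3,8):
  Consider where 3 can go in box 3.
  (1,7) is out (row 1 already has a 3).
  (2,7) is out (column 7 already has a 3).
  (3,9) is out (column 9 already has a 3).
  So the only cell in box 3 that can hold 3 is (3,8).
  So (3,8) = 3.
For (2,4):
  Consider where 9 can go in row 2.
  (2,1) is out (column 1 already has a 9).
  (2,3) is out (column 3 already has a 9).
  (2,7) is out (column 7 already has a 9).
  So the only cell in row 2 that can hold 9 is (2,4).
  So (2,4) = 9.

2,3,9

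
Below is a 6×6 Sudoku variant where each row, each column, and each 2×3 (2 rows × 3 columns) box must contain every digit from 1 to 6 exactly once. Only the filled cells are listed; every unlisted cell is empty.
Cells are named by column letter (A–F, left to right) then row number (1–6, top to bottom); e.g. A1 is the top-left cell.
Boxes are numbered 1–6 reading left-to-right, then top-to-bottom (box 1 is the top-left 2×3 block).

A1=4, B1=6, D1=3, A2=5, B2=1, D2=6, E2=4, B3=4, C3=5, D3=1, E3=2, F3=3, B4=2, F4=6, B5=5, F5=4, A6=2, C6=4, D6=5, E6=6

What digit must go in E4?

Row 4 already contains {2, 6}.
Column E already contains {2, 4, 6}.
Its 2×3 block (box 4) already contains {1, 2, 3, 6}.
The only value from 1–6 not eliminated is 5, so E4 = 5.

5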